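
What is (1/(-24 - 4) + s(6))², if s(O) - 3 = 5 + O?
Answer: 152881/784 ≈ 195.00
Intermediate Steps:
s(O) = 8 + O (s(O) = 3 + (5 + O) = 8 + O)
(1/(-24 - 4) + s(6))² = (1/(-24 - 4) + (8 + 6))² = (1/(-28) + 14)² = (-1/28 + 14)² = (391/28)² = 152881/784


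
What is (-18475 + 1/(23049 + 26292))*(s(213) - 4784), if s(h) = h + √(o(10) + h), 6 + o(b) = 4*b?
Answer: 4166809206154/49341 - 911574974*√247/49341 ≈ 8.4159e+7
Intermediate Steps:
o(b) = -6 + 4*b
s(h) = h + √(34 + h) (s(h) = h + √((-6 + 4*10) + h) = h + √((-6 + 40) + h) = h + √(34 + h))
(-18475 + 1/(23049 + 26292))*(s(213) - 4784) = (-18475 + 1/(23049 + 26292))*((213 + √(34 + 213)) - 4784) = (-18475 + 1/49341)*((213 + √247) - 4784) = (-18475 + 1/49341)*(-4571 + √247) = -911574974*(-4571 + √247)/49341 = 4166809206154/49341 - 911574974*√247/49341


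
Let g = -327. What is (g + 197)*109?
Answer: -14170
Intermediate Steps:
(g + 197)*109 = (-327 + 197)*109 = -130*109 = -14170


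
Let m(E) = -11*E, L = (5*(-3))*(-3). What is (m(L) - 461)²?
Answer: 913936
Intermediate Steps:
L = 45 (L = -15*(-3) = 45)
(m(L) - 461)² = (-11*45 - 461)² = (-495 - 461)² = (-956)² = 913936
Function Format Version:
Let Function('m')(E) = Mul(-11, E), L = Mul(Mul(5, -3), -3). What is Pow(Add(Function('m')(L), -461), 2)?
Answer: 913936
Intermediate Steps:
L = 45 (L = Mul(-15, -3) = 45)
Pow(Add(Function('m')(L), -461), 2) = Pow(Add(Mul(-11, 45), -461), 2) = Pow(Add(-495, -461), 2) = Pow(-956, 2) = 913936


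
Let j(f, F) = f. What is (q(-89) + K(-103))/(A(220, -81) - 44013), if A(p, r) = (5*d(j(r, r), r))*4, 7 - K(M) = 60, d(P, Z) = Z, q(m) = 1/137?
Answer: 2420/2083907 ≈ 0.0011613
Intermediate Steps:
q(m) = 1/137
K(M) = -53 (K(M) = 7 - 1*60 = 7 - 60 = -53)
A(p, r) = 20*r (A(p, r) = (5*r)*4 = 20*r)
(q(-89) + K(-103))/(A(220, -81) - 44013) = (1/137 - 53)/(20*(-81) - 44013) = -7260/(137*(-1620 - 44013)) = -7260/137/(-45633) = -7260/137*(-1/45633) = 2420/2083907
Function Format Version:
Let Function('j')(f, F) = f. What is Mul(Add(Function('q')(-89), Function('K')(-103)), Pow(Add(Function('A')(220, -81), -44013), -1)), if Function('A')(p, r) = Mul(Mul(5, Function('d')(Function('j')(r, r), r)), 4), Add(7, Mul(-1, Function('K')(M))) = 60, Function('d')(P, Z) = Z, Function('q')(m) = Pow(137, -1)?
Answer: Rational(2420, 2083907) ≈ 0.0011613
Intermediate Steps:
Function('q')(m) = Rational(1, 137)
Function('K')(M) = -53 (Function('K')(M) = Add(7, Mul(-1, 60)) = Add(7, -60) = -53)
Function('A')(p, r) = Mul(20, r) (Function('A')(p, r) = Mul(Mul(5, r), 4) = Mul(20, r))
Mul(Add(Function('q')(-89), Function('K')(-103)), Pow(Add(Function('A')(220, -81), -44013), -1)) = Mul(Add(Rational(1, 137), -53), Pow(Add(Mul(20, -81), -44013), -1)) = Mul(Rational(-7260, 137), Pow(Add(-1620, -44013), -1)) = Mul(Rational(-7260, 137), Pow(-45633, -1)) = Mul(Rational(-7260, 137), Rational(-1, 45633)) = Rational(2420, 2083907)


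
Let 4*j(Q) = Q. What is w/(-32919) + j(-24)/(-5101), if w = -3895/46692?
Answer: 9242192083/7840512188748 ≈ 0.0011788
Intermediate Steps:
w = -3895/46692 (w = -3895*1/46692 = -3895/46692 ≈ -0.083419)
j(Q) = Q/4
w/(-32919) + j(-24)/(-5101) = -3895/46692/(-32919) + ((¼)*(-24))/(-5101) = -3895/46692*(-1/32919) - 6*(-1/5101) = 3895/1537053948 + 6/5101 = 9242192083/7840512188748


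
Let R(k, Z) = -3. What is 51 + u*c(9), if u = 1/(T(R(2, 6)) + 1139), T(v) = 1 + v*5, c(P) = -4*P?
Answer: 6371/125 ≈ 50.968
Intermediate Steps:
T(v) = 1 + 5*v
u = 1/1125 (u = 1/((1 + 5*(-3)) + 1139) = 1/((1 - 15) + 1139) = 1/(-14 + 1139) = 1/1125 ≈ 0.00088889)
51 + u*c(9) = 51 + (-4*9)/1125 = 51 + (1/1125)*(-36) = 51 - 4/125 = 6371/125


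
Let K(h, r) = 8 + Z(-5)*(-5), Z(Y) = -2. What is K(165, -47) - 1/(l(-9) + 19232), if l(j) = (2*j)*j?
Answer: 349091/19394 ≈ 18.000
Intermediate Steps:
l(j) = 2*j²
K(h, r) = 18 (K(h, r) = 8 - 2*(-5) = 8 + 10 = 18)
K(165, -47) - 1/(l(-9) + 19232) = 18 - 1/(2*(-9)² + 19232) = 18 - 1/(2*81 + 19232) = 18 - 1/(162 + 19232) = 18 - 1/19394 = 349091/19394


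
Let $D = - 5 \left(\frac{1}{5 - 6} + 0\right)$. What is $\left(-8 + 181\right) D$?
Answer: $865$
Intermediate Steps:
$D = 5$ ($D = - 5 \left(\frac{1}{-1} + 0\right) = - 5 \left(-1 + 0\right) = \left(-5\right) \left(-1\right) = 5$)
$\left(-8 + 181\right) D = \left(-8 + 181\right) 5 = 173 \cdot 5 = 865$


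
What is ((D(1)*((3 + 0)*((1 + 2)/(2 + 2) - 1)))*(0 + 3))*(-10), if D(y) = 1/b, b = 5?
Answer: 9/2 ≈ 4.5000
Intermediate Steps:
D(y) = 1/5
((D(1)*((3 + 0)*((1 + 2)/(2 + 2) - 1)))*(0 + 3))*(-10) = ((((3 + 0)*((1 + 2)/(2 + 2) - 1))/5)*(0 + 3))*(-10) = (((3*(3/4 - 1))/5)*3)*(-10) = (((3*(-1/4))/5)*3)*(-10) = (((1/5)*(-3/4))*3)*(-10) = -3/20*3*(-10) = -9/20*(-10) = 9/2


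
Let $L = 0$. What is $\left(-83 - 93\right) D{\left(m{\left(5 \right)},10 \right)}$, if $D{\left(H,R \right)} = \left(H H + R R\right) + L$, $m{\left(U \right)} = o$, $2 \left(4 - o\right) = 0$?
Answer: $-20416$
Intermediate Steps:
$o = 4$ ($o = 4 - 0 = 4 + 0 = 4$)
$m{\left(U \right)} = 4$
$D{\left(H,R \right)} = H^{2} + R^{2}$ ($D{\left(H,R \right)} = \left(H H + R R\right) + 0 = \left(H^{2} + R^{2}\right) + 0 = H^{2} + R^{2}$)
$\left(-83 - 93\right) D{\left(m{\left(5 \right)},10 \right)} = \left(-83 - 93\right) \left(4^{2} + 10^{2}\right) = - 176 \left(16 + 100\right) = \left(-176\right) 116 = -20416$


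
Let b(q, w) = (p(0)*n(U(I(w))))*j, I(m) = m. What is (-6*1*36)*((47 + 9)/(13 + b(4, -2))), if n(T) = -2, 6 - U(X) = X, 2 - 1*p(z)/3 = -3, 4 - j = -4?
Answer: 12096/227 ≈ 53.286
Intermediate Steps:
j = 8 (j = 4 - 1*(-4) = 4 + 4 = 8)
p(z) = 15 (p(z) = 6 - 3*(-3) = 6 + 9 = 15)
U(X) = 6 - X
b(q, w) = -240 (b(q, w) = (15*(-2))*8 = -30*8 = -240)
(-6*1*36)*((47 + 9)/(13 + b(4, -2))) = (-6*1*36)*((47 + 9)/(13 - 240)) = (-6*36)*(56/(-227)) = -12096*(-1)/227 = -216*(-56/227) = 12096/227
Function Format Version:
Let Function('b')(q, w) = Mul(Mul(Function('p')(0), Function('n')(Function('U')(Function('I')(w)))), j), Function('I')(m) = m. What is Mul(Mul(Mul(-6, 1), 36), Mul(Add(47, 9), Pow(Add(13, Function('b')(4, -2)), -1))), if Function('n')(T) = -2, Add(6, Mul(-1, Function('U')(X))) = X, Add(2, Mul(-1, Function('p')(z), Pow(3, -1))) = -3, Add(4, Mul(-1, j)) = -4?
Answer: Rational(12096, 227) ≈ 53.286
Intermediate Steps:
j = 8 (j = Add(4, Mul(-1, -4)) = Add(4, 4) = 8)
Function('p')(z) = 15 (Function('p')(z) = Add(6, Mul(-3, -3)) = Add(6, 9) = 15)
Function('U')(X) = Add(6, Mul(-1, X))
Function('b')(q, w) = -240 (Function('b')(q, w) = Mul(Mul(15, -2), 8) = Mul(-30, 8) = -240)
Mul(Mul(Mul(-6, 1), 36), Mul(Add(47, 9), Pow(Add(13, Function('b')(4, -2)), -1))) = Mul(Mul(Mul(-6, 1), 36), Mul(Add(47, 9), Pow(Add(13, -240), -1))) = Mul(Mul(-6, 36), Mul(56, Pow(-227, -1))) = Mul(-216, Mul(56, Rational(-1, 227))) = Mul(-216, Rational(-56, 227)) = Rational(12096, 227)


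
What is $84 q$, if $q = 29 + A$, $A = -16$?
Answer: $1092$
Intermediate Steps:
$q = 13$ ($q = 29 - 16 = 13$)
$84 q = 84 \cdot 13 = 1092$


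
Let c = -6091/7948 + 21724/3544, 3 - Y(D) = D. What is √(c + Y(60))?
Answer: 3*I*√17781891920283/1760482 ≈ 7.1859*I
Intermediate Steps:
Y(D) = 3 - D
c = 18884481/3520964 (c = -6091*1/7948 + 21724*(1/3544) = -6091/7948 + 5431/886 = 18884481/3520964 ≈ 5.3634)
√(c + Y(60)) = √(18884481/3520964 + (3 - 1*60)) = √(18884481/3520964 + (3 - 60)) = √(18884481/3520964 - 57) = √(-181810467/3520964) = 3*I*√17781891920283/1760482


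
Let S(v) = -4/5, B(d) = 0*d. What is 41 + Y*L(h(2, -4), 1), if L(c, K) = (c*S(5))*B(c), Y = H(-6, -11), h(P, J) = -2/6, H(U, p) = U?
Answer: 41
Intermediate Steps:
B(d) = 0
S(v) = -⅘ (S(v) = -4*⅕ = -⅘)
h(P, J) = -⅓ (h(P, J) = -2*⅙ = -⅓)
Y = -6
L(c, K) = 0 (L(c, K) = (c*(-⅘))*0 = -4*c/5*0 = 0)
41 + Y*L(h(2, -4), 1) = 41 - 6*0 = 41 + 0 = 41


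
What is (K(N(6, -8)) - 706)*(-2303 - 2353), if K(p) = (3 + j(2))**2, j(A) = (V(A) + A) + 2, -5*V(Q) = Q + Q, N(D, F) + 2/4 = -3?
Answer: 77703984/25 ≈ 3.1082e+6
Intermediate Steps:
N(D, F) = -7/2 (N(D, F) = -1/2 - 3 = -7/2)
V(Q) = -2*Q/5 (V(Q) = -(Q + Q)/5 = -2*Q/5)
j(A) = 2 + 3*A/5 (j(A) = (-2*A/5 + A) + 2 = 3*A/5 + 2 = 2 + 3*A/5)
K(p) = 961/25 (K(p) = (3 + (2 + (3/5)*2))**2 = (3 + (2 + 6/5))**2 = (3 + 16/5)**2 = (31/5)**2 = 961/25)
(K(N(6, -8)) - 706)*(-2303 - 2353) = (961/25 - 706)*(-2303 - 2353) = -16689/25*(-4656) = 77703984/25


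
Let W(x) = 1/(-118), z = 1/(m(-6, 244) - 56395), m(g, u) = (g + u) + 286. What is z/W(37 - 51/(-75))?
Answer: 118/55871 ≈ 0.0021120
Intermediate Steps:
m(g, u) = 286 + g + u
z = -1/55871 (z = 1/((286 - 6 + 244) - 56395) = 1/(524 - 56395) = 1/(-55871) = -1/55871 ≈ -1.7898e-5)
W(x) = -1/118
z/W(37 - 51/(-75)) = -1/(55871*(-1/118)) = -1/55871*(-118) = 118/55871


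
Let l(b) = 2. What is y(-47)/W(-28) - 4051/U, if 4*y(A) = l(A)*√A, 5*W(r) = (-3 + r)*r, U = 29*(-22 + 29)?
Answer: -4051/203 + 5*I*√47/1736 ≈ -19.956 + 0.019746*I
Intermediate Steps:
U = 203 (U = 29*7 = 203)
W(r) = r*(-3 + r)/5 (W(r) = ((-3 + r)*r)/5 = (r*(-3 + r))/5 = r*(-3 + r)/5)
y(A) = √A/2 (y(A) = (2*√A)/4 = √A/2)
y(-47)/W(-28) - 4051/U = (√(-47)/2)/(((⅕)*(-28)*(-3 - 28))) - 4051/203 = ((I*√47)/2)/(((⅕)*(-28)*(-31))) - 4051*1/203 = (I*√47/2)/(868/5) - 4051/203 = (I*√47/2)*(5/868) - 4051/203 = 5*I*√47/1736 - 4051/203 = -4051/203 + 5*I*√47/1736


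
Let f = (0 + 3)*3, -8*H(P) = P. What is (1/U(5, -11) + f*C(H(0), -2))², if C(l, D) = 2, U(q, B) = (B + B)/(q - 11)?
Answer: 40401/121 ≈ 333.89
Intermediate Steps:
H(P) = -P/8
U(q, B) = 2*B/(-11 + q) (U(q, B) = (2*B)/(-11 + q) = 2*B/(-11 + q))
f = 9 (f = 3*3 = 9)
(1/U(5, -11) + f*C(H(0), -2))² = (1/(2*(-11)/(-11 + 5)) + 9*2)² = (1/(2*(-11)/(-6)) + 18)² = (1/(2*(-11)*(-⅙)) + 18)² = (1/(11/3) + 18)² = (3/11 + 18)² = (201/11)² = 40401/121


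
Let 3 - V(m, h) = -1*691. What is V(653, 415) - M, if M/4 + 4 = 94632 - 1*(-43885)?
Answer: -553358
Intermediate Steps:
M = 554052 (M = -16 + 4*(94632 - 1*(-43885)) = -16 + 4*(94632 + 43885) = -16 + 4*138517 = -16 + 554068 = 554052)
V(m, h) = 694 (V(m, h) = 3 - (-1)*691 = 3 - 1*(-691) = 3 + 691 = 694)
V(653, 415) - M = 694 - 1*554052 = 694 - 554052 = -553358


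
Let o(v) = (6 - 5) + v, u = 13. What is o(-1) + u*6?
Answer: 78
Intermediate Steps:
o(v) = 1 + v
o(-1) + u*6 = (1 - 1) + 13*6 = 0 + 78 = 78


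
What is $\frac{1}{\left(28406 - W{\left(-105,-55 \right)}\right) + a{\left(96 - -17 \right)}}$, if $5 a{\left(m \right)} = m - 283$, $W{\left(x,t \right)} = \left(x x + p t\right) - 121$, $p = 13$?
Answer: $\frac{1}{18183} \approx 5.4996 \cdot 10^{-5}$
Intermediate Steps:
$W{\left(x,t \right)} = -121 + x^{2} + 13 t$ ($W{\left(x,t \right)} = \left(x x + 13 t\right) - 121 = \left(x^{2} + 13 t\right) - 121 = -121 + x^{2} + 13 t$)
$a{\left(m \right)} = - \frac{283}{5} + \frac{m}{5}$ ($a{\left(m \right)} = \frac{m - 283}{5} = \frac{-283 + m}{5} = - \frac{283}{5} + \frac{m}{5}$)
$\frac{1}{\left(28406 - W{\left(-105,-55 \right)}\right) + a{\left(96 - -17 \right)}} = \frac{1}{\left(28406 - \left(-121 + \left(-105\right)^{2} + 13 \left(-55\right)\right)\right) - \left(\frac{283}{5} - \frac{96 - -17}{5}\right)} = \frac{1}{\left(28406 - \left(-121 + 11025 - 715\right)\right) - \left(\frac{283}{5} - \frac{96 + 17}{5}\right)} = \frac{1}{\left(28406 - 10189\right) + \left(- \frac{283}{5} + \frac{1}{5} \cdot 113\right)} = \frac{1}{\left(28406 - 10189\right) + \left(- \frac{283}{5} + \frac{113}{5}\right)} = \frac{1}{18217 - 34} = \frac{1}{18183}$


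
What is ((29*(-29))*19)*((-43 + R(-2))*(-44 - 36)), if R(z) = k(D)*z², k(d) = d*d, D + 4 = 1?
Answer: -8948240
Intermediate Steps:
D = -3 (D = -4 + 1 = -3)
k(d) = d²
R(z) = 9*z² (R(z) = (-3)²*z² = 9*z²)
((29*(-29))*19)*((-43 + R(-2))*(-44 - 36)) = ((29*(-29))*19)*((-43 + 9*(-2)²)*(-44 - 36)) = (-841*19)*((-43 + 9*4)*(-80)) = -15979*(-43 + 36)*(-80) = -(-111853)*(-80) = -15979*560 = -8948240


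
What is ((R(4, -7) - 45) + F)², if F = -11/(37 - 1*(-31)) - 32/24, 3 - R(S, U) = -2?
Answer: 71656225/41616 ≈ 1721.8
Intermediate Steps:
R(S, U) = 5 (R(S, U) = 3 - 1*(-2) = 3 + 2 = 5)
F = -305/204 (F = -11/(37 + 31) - 32*1/24 = -11/68 - 4/3 = -305/204 ≈ -1.4951)
((R(4, -7) - 45) + F)² = ((5 - 45) - 305/204)² = (-40 - 305/204)² = (-8465/204)² = 71656225/41616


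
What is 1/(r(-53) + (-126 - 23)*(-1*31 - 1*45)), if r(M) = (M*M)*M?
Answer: -1/137553 ≈ -7.2699e-6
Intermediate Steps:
r(M) = M**3 (r(M) = M**2*M = M**3)
1/(r(-53) + (-126 - 23)*(-1*31 - 1*45)) = 1/((-53)**3 + (-126 - 23)*(-1*31 - 1*45)) = 1/(-148877 - 149*(-31 - 45)) = 1/(-148877 - 149*(-76)) = 1/(-148877 + 11324) = 1/(-137553) = -1/137553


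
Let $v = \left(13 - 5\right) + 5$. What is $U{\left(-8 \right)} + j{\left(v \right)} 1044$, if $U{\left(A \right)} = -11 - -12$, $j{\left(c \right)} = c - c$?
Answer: $1$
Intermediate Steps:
$v = 13$ ($v = 8 + 5 = 13$)
$j{\left(c \right)} = 0$
$U{\left(A \right)} = 1$ ($U{\left(A \right)} = -11 + 12 = 1$)
$U{\left(-8 \right)} + j{\left(v \right)} 1044 = 1 + 0 \cdot 1044 = 1 + 0 = 1$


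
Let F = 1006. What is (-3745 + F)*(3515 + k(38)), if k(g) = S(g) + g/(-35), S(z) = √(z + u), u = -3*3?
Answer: -336861393/35 - 2739*√29 ≈ -9.6394e+6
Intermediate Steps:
u = -9
S(z) = √(-9 + z) (S(z) = √(z - 9) = √(-9 + z))
k(g) = √(-9 + g) - g/35 (k(g) = √(-9 + g) + g/(-35) = √(-9 + g) + g*(-1/35) = √(-9 + g) - g/35)
(-3745 + F)*(3515 + k(38)) = (-3745 + 1006)*(3515 + (√(-9 + 38) - 1/35*38)) = -2739*(3515 + (√29 - 38/35)) = -2739*(3515 + (-38/35 + √29)) = -2739*(122987/35 + √29) = -336861393/35 - 2739*√29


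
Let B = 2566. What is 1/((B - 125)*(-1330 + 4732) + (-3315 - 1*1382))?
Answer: 1/8299585 ≈ 1.2049e-7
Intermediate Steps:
1/((B - 125)*(-1330 + 4732) + (-3315 - 1*1382)) = 1/((2566 - 125)*(-1330 + 4732) + (-3315 - 1*1382)) = 1/(2441*3402 + (-3315 - 1382)) = 1/(8304282 - 4697) = 1/8299585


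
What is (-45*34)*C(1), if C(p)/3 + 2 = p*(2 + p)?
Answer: -4590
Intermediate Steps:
C(p) = -6 + 3*p*(2 + p) (C(p) = -6 + 3*(p*(2 + p)) = -6 + 3*p*(2 + p))
(-45*34)*C(1) = (-45*34)*(-6 + 3*1**2 + 6*1) = -1530*(-6 + 3*1 + 6) = -1530*(-6 + 3 + 6) = -1530*3 = -4590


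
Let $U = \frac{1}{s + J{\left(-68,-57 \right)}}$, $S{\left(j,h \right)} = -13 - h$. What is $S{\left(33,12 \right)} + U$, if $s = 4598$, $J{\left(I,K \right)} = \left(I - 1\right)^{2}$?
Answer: $- \frac{233974}{9359} \approx -25.0$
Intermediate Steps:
$J{\left(I,K \right)} = \left(-1 + I\right)^{2}$
$U = \frac{1}{9359}$ ($U = \frac{1}{4598 + \left(-1 - 68\right)^{2}} = \frac{1}{4598 + \left(-69\right)^{2}} = \frac{1}{4598 + 4761} = \frac{1}{9359} \approx 0.00010685$)
$S{\left(33,12 \right)} + U = \left(-13 - 12\right) + \frac{1}{9359} = -25 + \frac{1}{9359} = - \frac{233974}{9359}$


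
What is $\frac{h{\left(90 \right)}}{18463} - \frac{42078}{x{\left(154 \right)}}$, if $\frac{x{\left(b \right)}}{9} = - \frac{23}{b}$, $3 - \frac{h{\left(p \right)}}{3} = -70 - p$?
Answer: $\frac{39880187593}{1273947} \approx 31304.0$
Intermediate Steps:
$h{\left(p \right)} = 219 + 3 p$ ($h{\left(p \right)} = 9 - 3 \left(-70 - p\right) = 9 + \left(210 + 3 p\right) = 219 + 3 p$)
$x{\left(b \right)} = - \frac{207}{b}$ ($x{\left(b \right)} = 9 \left(- \frac{23}{b}\right) = - \frac{207}{b}$)
$\frac{h{\left(90 \right)}}{18463} - \frac{42078}{x{\left(154 \right)}} = \frac{219 + 3 \cdot 90}{18463} - \frac{42078}{\left(-207\right) \frac{1}{154}} = \left(219 + 270\right) \frac{1}{18463} - \frac{42078}{\left(-207\right) \frac{1}{154}} = 489 \cdot \frac{1}{18463} - \frac{42078}{- \frac{207}{154}} = \frac{489}{18463} - - \frac{2160004}{69} = \frac{489}{18463} + \frac{2160004}{69} = \frac{39880187593}{1273947}$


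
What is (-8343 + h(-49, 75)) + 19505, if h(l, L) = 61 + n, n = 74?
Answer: 11297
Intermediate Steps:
h(l, L) = 135 (h(l, L) = 61 + 74 = 135)
(-8343 + h(-49, 75)) + 19505 = (-8343 + 135) + 19505 = -8208 + 19505 = 11297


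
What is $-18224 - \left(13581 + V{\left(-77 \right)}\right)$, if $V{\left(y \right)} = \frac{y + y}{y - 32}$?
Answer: $- \frac{3466899}{109} \approx -31806.0$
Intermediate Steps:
$V{\left(y \right)} = \frac{2 y}{-32 + y}$
$-18224 - \left(13581 + V{\left(-77 \right)}\right) = -18224 - \left(13581 + 2 \left(-77\right) \frac{1}{-32 - 77}\right) = -18224 - \left(13581 + 2 \left(-77\right) \frac{1}{-109}\right) = -18224 - \left(13581 + 2 \left(-77\right) \left(- \frac{1}{109}\right)\right) = -18224 - \frac{1480483}{109} = - \frac{3466899}{109}$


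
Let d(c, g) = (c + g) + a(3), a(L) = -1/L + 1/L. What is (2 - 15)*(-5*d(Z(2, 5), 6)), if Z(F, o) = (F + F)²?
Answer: 1430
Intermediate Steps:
a(L) = 0 (a(L) = -1/L + 1/L = 0)
Z(F, o) = 4*F² (Z(F, o) = (2*F)² = 4*F²)
d(c, g) = c + g (d(c, g) = (c + g) + 0 = c + g)
(2 - 15)*(-5*d(Z(2, 5), 6)) = (2 - 15)*(-5*(4*2² + 6)) = -(-65)*(4*4 + 6) = -(-65)*(16 + 6) = -(-65)*22 = -13*(-110) = 1430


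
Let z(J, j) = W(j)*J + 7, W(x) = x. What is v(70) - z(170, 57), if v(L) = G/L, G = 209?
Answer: -678581/70 ≈ -9694.0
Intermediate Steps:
v(L) = 209/L
z(J, j) = 7 + J*j (z(J, j) = j*J + 7 = J*j + 7 = 7 + J*j)
v(70) - z(170, 57) = 209/70 - (7 + 170*57) = 209*(1/70) - (7 + 9690) = 209/70 - 1*9697 = 209/70 - 9697 = -678581/70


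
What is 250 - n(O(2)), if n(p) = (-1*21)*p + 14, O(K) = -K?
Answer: 194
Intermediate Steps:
n(p) = 14 - 21*p (n(p) = -21*p + 14 = 14 - 21*p)
250 - n(O(2)) = 250 - (14 - (-21)*2) = 250 - (14 - 21*(-2)) = 250 - (14 + 42) = 250 - 1*56 = 250 - 56 = 194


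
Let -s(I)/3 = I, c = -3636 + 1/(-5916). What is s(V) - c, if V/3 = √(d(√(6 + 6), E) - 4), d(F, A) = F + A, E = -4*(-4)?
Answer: 21510577/5916 - 9*√(12 + 2*√3) ≈ 3600.6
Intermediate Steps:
E = 16
c = -21510577/5916 (c = -3636 - 1/5916 = -21510577/5916 ≈ -3636.0)
d(F, A) = A + F
V = 3*√(12 + 2*√3) (V = 3*√((16 + √(6 + 6)) - 4) = 3*√((16 + √12) - 4) = 3*√((16 + 2*√3) - 4) = 3*√(12 + 2*√3) ≈ 11.797)
s(I) = -3*I
s(V) - c = -9*√(12 + 2*√3) - 1*(-21510577/5916) = -9*√(12 + 2*√3) + 21510577/5916 = 21510577/5916 - 9*√(12 + 2*√3)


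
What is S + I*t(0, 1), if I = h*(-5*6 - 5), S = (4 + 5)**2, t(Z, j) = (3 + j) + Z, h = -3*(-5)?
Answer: -2019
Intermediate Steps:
h = 15
t(Z, j) = 3 + Z + j
S = 81 (S = 9**2 = 81)
I = -525 (I = 15*(-5*6 - 5) = 15*(-30 - 5) = 15*(-35) = -525)
S + I*t(0, 1) = 81 - 525*(3 + 0 + 1) = 81 - 525*4 = 81 - 2100 = -2019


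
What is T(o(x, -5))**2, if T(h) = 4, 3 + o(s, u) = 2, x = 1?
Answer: 16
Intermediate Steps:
o(s, u) = -1 (o(s, u) = -3 + 2 = -1)
T(o(x, -5))**2 = 4**2 = 16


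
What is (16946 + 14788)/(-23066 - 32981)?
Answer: -774/1367 ≈ -0.56620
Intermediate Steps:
(16946 + 14788)/(-23066 - 32981) = 31734/(-56047) = 31734*(-1/56047) = -774/1367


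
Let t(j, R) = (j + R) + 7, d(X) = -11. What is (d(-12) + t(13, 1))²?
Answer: 100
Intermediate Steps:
t(j, R) = 7 + R + j (t(j, R) = (R + j) + 7 = 7 + R + j)
(d(-12) + t(13, 1))² = (-11 + (7 + 1 + 13))² = (-11 + 21)² = 10² = 100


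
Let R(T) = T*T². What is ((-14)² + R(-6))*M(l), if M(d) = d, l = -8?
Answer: 160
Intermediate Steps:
R(T) = T³
((-14)² + R(-6))*M(l) = ((-14)² + (-6)³)*(-8) = (196 - 216)*(-8) = -20*(-8) = 160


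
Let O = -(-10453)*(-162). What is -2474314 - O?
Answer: -780928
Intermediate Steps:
O = -1693386 (O = -1*1693386 = -1693386)
-2474314 - O = -2474314 - 1*(-1693386) = -2474314 + 1693386 = -780928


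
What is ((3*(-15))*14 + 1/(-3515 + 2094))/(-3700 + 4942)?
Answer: -895231/1764882 ≈ -0.50725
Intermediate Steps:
((3*(-15))*14 + 1/(-3515 + 2094))/(-3700 + 4942) = (-45*14 + 1/(-1421))/1242 = (-630 - 1/1421)*(1/1242) = -895231/1421*1/1242 = -895231/1764882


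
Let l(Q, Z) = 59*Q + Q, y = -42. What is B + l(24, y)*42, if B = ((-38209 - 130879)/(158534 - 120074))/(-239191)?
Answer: 139093202245472/2299821465 ≈ 60480.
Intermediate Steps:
l(Q, Z) = 60*Q
B = 42272/2299821465 (B = -169088/38460*(-1/239191) = -169088*1/38460*(-1/239191) = -42272/9615*(-1/239191) = 42272/2299821465 ≈ 1.8381e-5)
B + l(24, y)*42 = 42272/2299821465 + (60*24)*42 = 42272/2299821465 + 1440*42 = 42272/2299821465 + 60480 = 139093202245472/2299821465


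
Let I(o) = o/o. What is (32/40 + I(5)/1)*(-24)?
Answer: -216/5 ≈ -43.200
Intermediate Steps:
I(o) = 1
(32/40 + I(5)/1)*(-24) = (32/40 + 1/1)*(-24) = (32*(1/40) + 1*1)*(-24) = (4/5 + 1)*(-24) = (9/5)*(-24) = -216/5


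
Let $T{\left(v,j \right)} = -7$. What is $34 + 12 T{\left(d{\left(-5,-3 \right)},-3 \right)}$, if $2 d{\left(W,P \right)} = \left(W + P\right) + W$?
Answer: $-50$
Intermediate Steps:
$d{\left(W,P \right)} = W + \frac{P}{2}$ ($d{\left(W,P \right)} = \frac{\left(W + P\right) + W}{2} = \frac{\left(P + W\right) + W}{2} = \frac{P + 2 W}{2} = W + \frac{P}{2}$)
$34 + 12 T{\left(d{\left(-5,-3 \right)},-3 \right)} = 34 + 12 \left(-7\right) = 34 - 84 = -50$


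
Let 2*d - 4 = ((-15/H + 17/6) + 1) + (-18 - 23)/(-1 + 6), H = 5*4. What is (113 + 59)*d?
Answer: -2881/30 ≈ -96.033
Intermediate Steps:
H = 20
d = -67/120 (d = 2 + (((-15/20 + 17/6) + 1) + (-18 - 23)/(-1 + 6))/2 = 2 + (((-15*1/20 + 17*(⅙)) + 1) - 41/5)/2 = 2 + (((-¾ + 17/6) + 1) - 41*⅕)/2 = 2 + ((25/12 + 1) - 41/5)/2 = 2 + (37/12 - 41/5)/2 = 2 + (½)*(-307/60) = 2 - 307/120 = -67/120 ≈ -0.55833)
(113 + 59)*d = (113 + 59)*(-67/120) = 172*(-67/120) = -2881/30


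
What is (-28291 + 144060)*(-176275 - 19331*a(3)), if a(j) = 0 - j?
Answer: -13693388858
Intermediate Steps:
a(j) = -j
(-28291 + 144060)*(-176275 - 19331*a(3)) = (-28291 + 144060)*(-176275 - (-19331)*3) = 115769*(-176275 - 19331*(-3)) = 115769*(-176275 + 57993) = 115769*(-118282) = -13693388858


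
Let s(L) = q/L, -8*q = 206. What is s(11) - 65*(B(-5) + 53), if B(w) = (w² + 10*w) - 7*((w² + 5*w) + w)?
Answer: -180283/44 ≈ -4097.3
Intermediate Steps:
q = -103/4 (q = -⅛*206 = -103/4 ≈ -25.750)
s(L) = -103/(4*L)
B(w) = -32*w - 6*w² (B(w) = (w² + 10*w) - 7*(w² + 6*w) = (w² + 10*w) + (-42*w - 7*w²) = -32*w - 6*w²)
s(11) - 65*(B(-5) + 53) = -103/4/11 - 65*(-2*(-5)*(16 + 3*(-5)) + 53) = -103/4*1/11 - 65*(-2*(-5)*(16 - 15) + 53) = -103/44 - 65*(-2*(-5)*1 + 53) = -103/44 - 65*(10 + 53) = -103/44 - 65*63 = -103/44 - 1*4095 = -103/44 - 4095 = -180283/44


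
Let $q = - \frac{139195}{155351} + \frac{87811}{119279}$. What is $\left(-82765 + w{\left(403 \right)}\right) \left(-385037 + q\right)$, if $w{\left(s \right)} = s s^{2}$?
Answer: $- \frac{66626692921601834843322}{2647158847} \approx -2.5169 \cdot 10^{13}$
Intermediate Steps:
$q = - \frac{423073392}{2647158847}$ ($q = \left(-139195\right) \frac{1}{155351} + 87811 \cdot \frac{1}{119279} = - \frac{19885}{22193} + \frac{87811}{119279} = - \frac{423073392}{2647158847} \approx -0.15982$)
$w{\left(s \right)} = s^{3}$
$\left(-82765 + w{\left(403 \right)}\right) \left(-385037 + q\right) = \left(-82765 + 403^{3}\right) \left(-385037 - \frac{423073392}{2647158847}\right) = \left(-82765 + 65450827\right) \left(- \frac{1019254524045731}{2647158847}\right) = 65368062 \left(- \frac{1019254524045731}{2647158847}\right) = - \frac{66626692921601834843322}{2647158847}$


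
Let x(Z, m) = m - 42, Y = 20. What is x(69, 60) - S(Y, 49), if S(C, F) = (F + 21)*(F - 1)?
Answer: -3342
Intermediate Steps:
S(C, F) = (-1 + F)*(21 + F) (S(C, F) = (21 + F)*(-1 + F) = (-1 + F)*(21 + F))
x(Z, m) = -42 + m
x(69, 60) - S(Y, 49) = (-42 + 60) - (-21 + 49² + 20*49) = 18 - (-21 + 2401 + 980) = 18 - 1*3360 = 18 - 3360 = -3342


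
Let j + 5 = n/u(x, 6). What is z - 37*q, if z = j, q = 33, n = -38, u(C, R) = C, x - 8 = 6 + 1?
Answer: -18428/15 ≈ -1228.5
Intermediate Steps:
x = 15 (x = 8 + (6 + 1) = 8 + 7 = 15)
j = -113/15 (j = -5 - 38/15 = -113/15 ≈ -7.5333)
z = -113/15 ≈ -7.5333
z - 37*q = -113/15 - 37*33 = -113/15 - 1221 = -18428/15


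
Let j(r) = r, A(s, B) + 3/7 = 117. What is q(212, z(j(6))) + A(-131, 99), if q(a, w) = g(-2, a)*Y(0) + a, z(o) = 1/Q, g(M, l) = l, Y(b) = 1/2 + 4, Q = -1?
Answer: 8978/7 ≈ 1282.6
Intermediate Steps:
A(s, B) = 816/7 (A(s, B) = -3/7 + 117 = 816/7)
Y(b) = 9/2 (Y(b) = ½ + 4 = 9/2)
z(o) = -1 (z(o) = 1/(-1) = -1)
q(a, w) = 11*a/2 (q(a, w) = a*(9/2) + a = 9*a/2 + a = 11*a/2)
q(212, z(j(6))) + A(-131, 99) = (11/2)*212 + 816/7 = 1166 + 816/7 = 8978/7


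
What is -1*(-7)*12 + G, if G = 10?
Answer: 94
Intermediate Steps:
-1*(-7)*12 + G = -1*(-7)*12 + 10 = 7*12 + 10 = 84 + 10 = 94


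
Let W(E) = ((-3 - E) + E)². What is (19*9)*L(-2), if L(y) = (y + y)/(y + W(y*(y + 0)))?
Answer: -684/7 ≈ -97.714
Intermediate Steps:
W(E) = 9 (W(E) = (-3)² = 9)
L(y) = 2*y/(9 + y) (L(y) = (y + y)/(y + 9) = (2*y)/(9 + y) = 2*y/(9 + y))
(19*9)*L(-2) = (19*9)*(2*(-2)/(9 - 2)) = 171*(2*(-2)/7) = 171*(2*(-2)*(⅐)) = 171*(-4/7) = -684/7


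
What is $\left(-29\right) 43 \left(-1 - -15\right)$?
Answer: $-17458$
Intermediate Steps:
$\left(-29\right) 43 \left(-1 - -15\right) = - 1247 \left(-1 + 15\right) = \left(-1247\right) 14 = -17458$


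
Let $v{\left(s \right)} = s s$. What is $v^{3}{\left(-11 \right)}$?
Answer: $1771561$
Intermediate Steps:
$v{\left(s \right)} = s^{2}$
$v^{3}{\left(-11 \right)} = \left(\left(-11\right)^{2}\right)^{3} = 121^{3} = 1771561$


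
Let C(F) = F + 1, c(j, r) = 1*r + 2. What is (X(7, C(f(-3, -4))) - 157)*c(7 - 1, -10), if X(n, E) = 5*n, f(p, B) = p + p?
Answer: 976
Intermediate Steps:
c(j, r) = 2 + r (c(j, r) = r + 2 = 2 + r)
f(p, B) = 2*p
C(F) = 1 + F
(X(7, C(f(-3, -4))) - 157)*c(7 - 1, -10) = (5*7 - 157)*(2 - 10) = (35 - 157)*(-8) = -122*(-8) = 976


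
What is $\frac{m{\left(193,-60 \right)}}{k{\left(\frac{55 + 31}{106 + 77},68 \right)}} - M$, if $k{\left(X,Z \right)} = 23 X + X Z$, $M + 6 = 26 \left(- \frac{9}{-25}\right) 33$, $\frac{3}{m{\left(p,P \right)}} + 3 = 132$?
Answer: $- \frac{2548109721}{8412950} \approx -302.88$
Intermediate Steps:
$m{\left(p,P \right)} = \frac{1}{43}$ ($m{\left(p,P \right)} = \frac{3}{-3 + 132} = \frac{3}{129} = 3 \cdot \frac{1}{129} = \frac{1}{43}$)
$M = \frac{7572}{25}$ ($M = -6 + 26 \left(- \frac{9}{-25}\right) 33 = -6 + 26 \left(\left(-9\right) \left(- \frac{1}{25}\right)\right) 33 = -6 + 26 \cdot \frac{9}{25} \cdot 33 = -6 + \frac{234}{25} \cdot 33 = -6 + \frac{7722}{25} = \frac{7572}{25} \approx 302.88$)
$\frac{m{\left(193,-60 \right)}}{k{\left(\frac{55 + 31}{106 + 77},68 \right)}} - M = \frac{1}{43 \frac{55 + 31}{106 + 77} \left(23 + 68\right)} - \frac{7572}{25} = \frac{1}{43 \cdot \frac{86}{183} \cdot 91} - \frac{7572}{25} = \frac{1}{43 \cdot \frac{7826}{183}} - \frac{7572}{25} = \frac{1}{43} \cdot \frac{183}{7826} - \frac{7572}{25} = \frac{183}{336518} - \frac{7572}{25} = - \frac{2548109721}{8412950}$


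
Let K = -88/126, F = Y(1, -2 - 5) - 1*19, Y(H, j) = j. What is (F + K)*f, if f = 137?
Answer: -230434/63 ≈ -3657.7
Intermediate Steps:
F = -26 (F = (-2 - 5) - 1*19 = -7 - 19 = -26)
K = -44/63 (K = -88*1/126 = -44/63 ≈ -0.69841)
(F + K)*f = (-26 - 44/63)*137 = -1682/63*137 = -230434/63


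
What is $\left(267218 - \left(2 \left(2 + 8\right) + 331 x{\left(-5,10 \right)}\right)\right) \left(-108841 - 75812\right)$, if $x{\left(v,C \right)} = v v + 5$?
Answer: $-47505308004$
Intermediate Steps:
$x{\left(v,C \right)} = 5 + v^{2}$ ($x{\left(v,C \right)} = v^{2} + 5 = 5 + v^{2}$)
$\left(267218 - \left(2 \left(2 + 8\right) + 331 x{\left(-5,10 \right)}\right)\right) \left(-108841 - 75812\right) = \left(267218 - \left(2 \left(2 + 8\right) + 331 \left(5 + \left(-5\right)^{2}\right)\right)\right) \left(-108841 - 75812\right) = \left(267218 - \left(20 + 331 \left(5 + 25\right)\right)\right) \left(-184653\right) = \left(267218 - 9950\right) \left(-184653\right) = 257268 \left(-184653\right) = -47505308004$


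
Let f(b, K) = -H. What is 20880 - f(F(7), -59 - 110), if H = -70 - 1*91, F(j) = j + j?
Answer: 20719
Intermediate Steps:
F(j) = 2*j
H = -161 (H = -70 - 91 = -161)
f(b, K) = 161 (f(b, K) = -1*(-161) = 161)
20880 - f(F(7), -59 - 110) = 20880 - 1*161 = 20880 - 161 = 20719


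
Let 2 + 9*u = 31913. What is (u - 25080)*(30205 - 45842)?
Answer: 1010197111/3 ≈ 3.3673e+8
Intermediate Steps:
u = 10637/3 (u = -2/9 + (⅑)*31913 = -2/9 + 31913/9 = 10637/3 ≈ 3545.7)
(u - 25080)*(30205 - 45842) = (10637/3 - 25080)*(30205 - 45842) = -64603/3*(-15637) = 1010197111/3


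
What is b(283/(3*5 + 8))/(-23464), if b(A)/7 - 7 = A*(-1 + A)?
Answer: -77283/1773208 ≈ -0.043584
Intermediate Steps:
b(A) = 49 + 7*A*(-1 + A) (b(A) = 49 + 7*(A*(-1 + A)) = 49 + 7*A*(-1 + A))
b(283/(3*5 + 8))/(-23464) = (49 - 1981/(3*5 + 8) + 7*(283/(3*5 + 8))²)/(-23464) = (49 - 1981/(15 + 8) + 7*(283/(15 + 8))²)*(-1/23464) = (49 - 1981/23 + 7*(283/23)²)*(-1/23464) = (49 - 1981/23 + 7*(283*(1/23))²)*(-1/23464) = (49 - 7*283/23 + 7*(283/23)²)*(-1/23464) = (49 - 1981/23 + 7*(80089/529))*(-1/23464) = (49 - 1981/23 + 560623/529)*(-1/23464) = (540981/529)*(-1/23464) = -77283/1773208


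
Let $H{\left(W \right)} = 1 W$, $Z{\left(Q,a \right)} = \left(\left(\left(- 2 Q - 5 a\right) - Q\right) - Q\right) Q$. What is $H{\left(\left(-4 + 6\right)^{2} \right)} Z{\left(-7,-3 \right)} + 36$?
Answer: $-1168$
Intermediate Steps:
$Z{\left(Q,a \right)} = Q \left(- 5 a - 4 Q\right)$ ($Z{\left(Q,a \right)} = \left(\left(\left(- 5 a - 2 Q\right) - Q\right) - Q\right) Q = \left(\left(- 5 a - 3 Q\right) - Q\right) Q = \left(- 5 a - 4 Q\right) Q = Q \left(- 5 a - 4 Q\right)$)
$H{\left(W \right)} = W$
$H{\left(\left(-4 + 6\right)^{2} \right)} Z{\left(-7,-3 \right)} + 36 = \left(-4 + 6\right)^{2} \left(\left(-1\right) \left(-7\right) \left(4 \left(-7\right) + 5 \left(-3\right)\right)\right) + 36 = 2^{2} \left(\left(-1\right) \left(-7\right) \left(-28 - 15\right)\right) + 36 = 4 \left(\left(-1\right) \left(-7\right) \left(-43\right)\right) + 36 = 4 \left(-301\right) + 36 = -1204 + 36 = -1168$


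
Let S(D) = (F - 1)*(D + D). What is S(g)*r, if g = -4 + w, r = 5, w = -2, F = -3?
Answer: 240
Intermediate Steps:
g = -6 (g = -4 - 2 = -6)
S(D) = -8*D (S(D) = (-3 - 1)*(D + D) = -8*D)
S(g)*r = -8*(-6)*5 = 48*5 = 240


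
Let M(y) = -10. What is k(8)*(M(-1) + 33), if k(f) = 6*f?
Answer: 1104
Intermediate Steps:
k(8)*(M(-1) + 33) = (6*8)*(-10 + 33) = 48*23 = 1104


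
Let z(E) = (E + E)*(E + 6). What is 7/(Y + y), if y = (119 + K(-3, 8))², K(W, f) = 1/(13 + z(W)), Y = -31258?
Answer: -175/428614 ≈ -0.00040829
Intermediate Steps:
z(E) = 2*E*(6 + E) (z(E) = (2*E)*(6 + E) = 2*E*(6 + E))
K(W, f) = 1/(13 + 2*W*(6 + W))
y = 352836/25 (y = (119 + 1/(13 + 2*(-3)*(6 - 3)))² = (119 + 1/(13 + 2*(-3)*3))² = (119 + 1/(13 - 18))² = (119 + 1/(-5))² = (119 - ⅕)² = (594/5)² = 352836/25 ≈ 14113.)
7/(Y + y) = 7/(-31258 + 352836/25) = 7/(-428614/25) = 7*(-25/428614) = -175/428614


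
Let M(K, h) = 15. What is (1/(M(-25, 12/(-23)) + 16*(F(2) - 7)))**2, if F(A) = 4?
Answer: 1/1089 ≈ 0.00091827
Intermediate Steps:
(1/(M(-25, 12/(-23)) + 16*(F(2) - 7)))**2 = (1/(15 + 16*(4 - 7)))**2 = (1/(15 + 16*(-3)))**2 = (1/(15 - 48))**2 = (1/(-33))**2 = (-1/33)**2 = 1/1089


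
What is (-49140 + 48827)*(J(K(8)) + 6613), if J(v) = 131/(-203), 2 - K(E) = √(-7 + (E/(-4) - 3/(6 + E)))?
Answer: -420142404/203 ≈ -2.0697e+6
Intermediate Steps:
K(E) = 2 - √(-7 - 3/(6 + E) - E/4) (K(E) = 2 - √(-7 + (E/(-4) - 3/(6 + E))) = 2 - √(-7 + (E*(-¼) - 3/(6 + E))) = 2 - √(-7 + (-E/4 - 3/(6 + E))) = 2 - √(-7 + (-3/(6 + E) - E/4)) = 2 - √(-7 - 3/(6 + E) - E/4))
J(v) = -131/203 (J(v) = 131*(-1/203) = -131/203)
(-49140 + 48827)*(J(K(8)) + 6613) = (-49140 + 48827)*(-131/203 + 6613) = -313*1342308/203 = -420142404/203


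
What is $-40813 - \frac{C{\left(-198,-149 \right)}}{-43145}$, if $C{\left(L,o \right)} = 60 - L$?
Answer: $- \frac{1760876627}{43145} \approx -40813.0$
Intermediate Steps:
$-40813 - \frac{C{\left(-198,-149 \right)}}{-43145} = -40813 - \frac{60 - -198}{-43145} = -40813 - \left(60 + 198\right) \left(- \frac{1}{43145}\right) = -40813 - 258 \left(- \frac{1}{43145}\right) = -40813 - - \frac{258}{43145} = -40813 + \frac{258}{43145} = - \frac{1760876627}{43145}$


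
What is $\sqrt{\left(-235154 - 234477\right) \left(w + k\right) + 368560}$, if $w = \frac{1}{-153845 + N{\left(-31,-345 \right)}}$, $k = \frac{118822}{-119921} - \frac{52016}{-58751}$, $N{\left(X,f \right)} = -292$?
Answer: $\frac{\sqrt{10062704100043050883352290918395249}}{155138420844561} \approx 646.6$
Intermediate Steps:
$k = - \frac{743100586}{7045478671}$ ($k = 118822 \left(- \frac{1}{119921}\right) - - \frac{52016}{58751} = - \frac{118822}{119921} + \frac{52016}{58751} = - \frac{743100586}{7045478671} \approx -0.10547$)
$w = - \frac{1}{154137}$ ($w = \frac{1}{-153845 - 292} = \frac{1}{-154137} = - \frac{1}{154137} \approx -6.4877 \cdot 10^{-6}$)
$\sqrt{\left(-235154 - 234477\right) \left(w + k\right) + 368560} = \sqrt{\left(-235154 - 234477\right) \left(- \frac{1}{154137} - \frac{743100586}{7045478671}\right) + 368560} = \sqrt{\left(-469631\right) \left(- \frac{114546340502953}{1085968945911927}\right) + 368560} = \sqrt{\frac{53794512436742320343}{1085968945911927} + 368560} = \sqrt{\frac{454039227142042135463}{1085968945911927}} = \frac{\sqrt{10062704100043050883352290918395249}}{155138420844561}$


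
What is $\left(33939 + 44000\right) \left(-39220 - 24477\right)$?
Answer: $-4964480483$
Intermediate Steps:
$\left(33939 + 44000\right) \left(-39220 - 24477\right) = 77939 \left(-63697\right) = -4964480483$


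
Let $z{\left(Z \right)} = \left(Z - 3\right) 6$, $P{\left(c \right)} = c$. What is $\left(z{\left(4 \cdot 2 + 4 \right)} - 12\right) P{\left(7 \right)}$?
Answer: $294$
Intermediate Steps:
$z{\left(Z \right)} = -18 + 6 Z$ ($z{\left(Z \right)} = \left(-3 + Z\right) 6 = -18 + 6 Z$)
$\left(z{\left(4 \cdot 2 + 4 \right)} - 12\right) P{\left(7 \right)} = \left(\left(-18 + 6 \left(4 \cdot 2 + 4\right)\right) - 12\right) 7 = \left(\left(-18 + 6 \left(8 + 4\right)\right) - 12\right) 7 = \left(\left(-18 + 6 \cdot 12\right) - 12\right) 7 = \left(\left(-18 + 72\right) - 12\right) 7 = \left(54 - 12\right) 7 = 42 \cdot 7 = 294$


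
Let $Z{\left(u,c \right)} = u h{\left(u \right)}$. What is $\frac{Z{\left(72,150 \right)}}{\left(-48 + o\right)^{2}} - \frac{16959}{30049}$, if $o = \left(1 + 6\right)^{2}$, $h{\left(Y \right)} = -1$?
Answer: $- \frac{2180487}{30049} \approx -72.564$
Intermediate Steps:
$o = 49$ ($o = 7^{2} = 49$)
$Z{\left(u,c \right)} = - u$ ($Z{\left(u,c \right)} = u \left(-1\right) = - u$)
$\frac{Z{\left(72,150 \right)}}{\left(-48 + o\right)^{2}} - \frac{16959}{30049} = \frac{\left(-1\right) 72}{\left(-48 + 49\right)^{2}} - \frac{16959}{30049} = - \frac{72}{1^{2}} - \frac{16959}{30049} = - \frac{72}{1} - \frac{16959}{30049} = \left(-72\right) 1 - \frac{16959}{30049} = -72 - \frac{16959}{30049} = - \frac{2180487}{30049}$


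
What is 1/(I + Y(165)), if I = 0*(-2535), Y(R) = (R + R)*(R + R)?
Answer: 1/108900 ≈ 9.1827e-6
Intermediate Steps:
Y(R) = 4*R² (Y(R) = (2*R)*(2*R) = 4*R²)
I = 0
1/(I + Y(165)) = 1/(0 + 4*165²) = 1/(0 + 4*27225) = 1/(0 + 108900) = 1/108900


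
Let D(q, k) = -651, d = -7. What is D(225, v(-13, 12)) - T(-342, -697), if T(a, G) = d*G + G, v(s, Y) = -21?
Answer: -4833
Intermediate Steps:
T(a, G) = -6*G (T(a, G) = -7*G + G = -6*G)
D(225, v(-13, 12)) - T(-342, -697) = -651 - (-6)*(-697) = -651 - 1*4182 = -651 - 4182 = -4833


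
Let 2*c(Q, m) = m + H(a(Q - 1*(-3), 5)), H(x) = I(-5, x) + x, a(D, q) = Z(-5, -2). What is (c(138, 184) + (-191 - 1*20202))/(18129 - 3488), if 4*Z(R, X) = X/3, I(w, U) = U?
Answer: -121807/87846 ≈ -1.3866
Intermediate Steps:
Z(R, X) = X/12 (Z(R, X) = (X/3)/4 = X/12)
a(D, q) = -1/6 (a(D, q) = (1/12)*(-2) = -1/6)
H(x) = 2*x (H(x) = x + x = 2*x)
c(Q, m) = -1/6 + m/2 (c(Q, m) = (m + 2*(-1/6))/2 = (m - 1/3)/2 = (-1/3 + m)/2 = -1/6 + m/2)
(c(138, 184) + (-191 - 1*20202))/(18129 - 3488) = ((-1/6 + (1/2)*184) + (-191 - 1*20202))/(18129 - 3488) = ((-1/6 + 92) + (-191 - 20202))/14641 = (551/6 - 20393)*(1/14641) = -121807/6*1/14641 = -121807/87846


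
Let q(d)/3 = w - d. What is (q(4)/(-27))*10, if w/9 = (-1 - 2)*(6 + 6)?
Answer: 3280/9 ≈ 364.44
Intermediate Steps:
w = -324 (w = 9*((-1 - 2)*(6 + 6)) = 9*(-3*12) = 9*(-36) = -324)
q(d) = -972 - 3*d (q(d) = 3*(-324 - d) = -972 - 3*d)
(q(4)/(-27))*10 = ((-972 - 3*4)/(-27))*10 = -(-972 - 12)/27*10 = -1/27*(-984)*10 = (328/9)*10 = 3280/9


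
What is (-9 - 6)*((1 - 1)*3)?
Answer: 0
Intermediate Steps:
(-9 - 6)*((1 - 1)*3) = -0*3 = -15*0 = 0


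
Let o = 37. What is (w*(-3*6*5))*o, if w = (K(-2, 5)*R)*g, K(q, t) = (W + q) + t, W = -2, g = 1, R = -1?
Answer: 3330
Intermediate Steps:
K(q, t) = -2 + q + t (K(q, t) = (-2 + q) + t = -2 + q + t)
w = -1 (w = ((-2 - 2 + 5)*(-1))*1 = (1*(-1))*1 = -1*1 = -1)
(w*(-3*6*5))*o = -(-3*6)*5*37 = -(-18)*5*37 = -1*(-90)*37 = 90*37 = 3330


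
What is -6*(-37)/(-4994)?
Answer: -111/2497 ≈ -0.044453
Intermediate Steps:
-6*(-37)/(-4994) = 222*(-1/4994) = -111/2497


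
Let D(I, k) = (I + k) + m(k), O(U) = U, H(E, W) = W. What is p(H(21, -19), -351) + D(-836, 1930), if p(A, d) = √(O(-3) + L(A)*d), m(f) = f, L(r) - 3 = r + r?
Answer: 3024 + √12282 ≈ 3134.8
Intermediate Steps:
L(r) = 3 + 2*r (L(r) = 3 + (r + r) = 3 + 2*r)
D(I, k) = I + 2*k (D(I, k) = (I + k) + k = I + 2*k)
p(A, d) = √(-3 + d*(3 + 2*A)) (p(A, d) = √(-3 + (3 + 2*A)*d) = √(-3 + d*(3 + 2*A)))
p(H(21, -19), -351) + D(-836, 1930) = √(-3 - 351*(3 + 2*(-19))) + (-836 + 2*1930) = √(-3 - 351*(3 - 38)) + (-836 + 3860) = √(-3 - 351*(-35)) + 3024 = √(-3 + 12285) + 3024 = √12282 + 3024 = 3024 + √12282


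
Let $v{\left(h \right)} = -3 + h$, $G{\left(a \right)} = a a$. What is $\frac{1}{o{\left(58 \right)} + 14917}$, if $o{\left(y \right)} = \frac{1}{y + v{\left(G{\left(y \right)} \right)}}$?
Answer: $\frac{3419}{51001224} \approx 6.7038 \cdot 10^{-5}$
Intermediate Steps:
$G{\left(a \right)} = a^{2}$
$o{\left(y \right)} = \frac{1}{-3 + y + y^{2}}$ ($o{\left(y \right)} = \frac{1}{y + \left(-3 + y^{2}\right)} = \frac{1}{-3 + y + y^{2}}$)
$\frac{1}{o{\left(58 \right)} + 14917} = \frac{1}{\frac{1}{-3 + 58 + 58^{2}} + 14917} = \frac{1}{\frac{1}{-3 + 58 + 3364} + 14917} = \frac{1}{\frac{1}{3419} + 14917} = \frac{1}{\frac{51001224}{3419}} = \frac{3419}{51001224}$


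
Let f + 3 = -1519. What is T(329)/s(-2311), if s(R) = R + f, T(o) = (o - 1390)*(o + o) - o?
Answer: 698467/3833 ≈ 182.22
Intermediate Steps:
f = -1522 (f = -3 - 1519 = -1522)
T(o) = -o + 2*o*(-1390 + o) (T(o) = (-1390 + o)*(2*o) - o = 2*o*(-1390 + o) - o = -o + 2*o*(-1390 + o))
s(R) = -1522 + R (s(R) = R - 1522 = -1522 + R)
T(329)/s(-2311) = (329*(-2781 + 2*329))/(-1522 - 2311) = (329*(-2781 + 658))/(-3833) = (329*(-2123))*(-1/3833) = -698467*(-1/3833) = 698467/3833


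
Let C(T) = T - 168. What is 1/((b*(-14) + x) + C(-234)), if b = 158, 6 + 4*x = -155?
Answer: -4/10617 ≈ -0.00037675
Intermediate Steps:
x = -161/4 (x = -3/2 + (¼)*(-155) = -3/2 - 155/4 = -161/4 ≈ -40.250)
C(T) = -168 + T
1/((b*(-14) + x) + C(-234)) = 1/((158*(-14) - 161/4) + (-168 - 234)) = 1/((-2212 - 161/4) - 402) = 1/(-9009/4 - 402) = 1/(-10617/4) = -4/10617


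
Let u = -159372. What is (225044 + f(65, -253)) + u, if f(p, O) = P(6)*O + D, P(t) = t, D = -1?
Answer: 64153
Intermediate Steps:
f(p, O) = -1 + 6*O (f(p, O) = 6*O - 1 = -1 + 6*O)
(225044 + f(65, -253)) + u = (225044 + (-1 + 6*(-253))) - 159372 = (225044 + (-1 - 1518)) - 159372 = (225044 - 1519) - 159372 = 223525 - 159372 = 64153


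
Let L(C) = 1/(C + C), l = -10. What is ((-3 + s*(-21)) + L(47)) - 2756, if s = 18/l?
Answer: -1278959/470 ≈ -2721.2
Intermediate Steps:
L(C) = 1/(2*C)
s = -9/5 (s = 18/(-10) = 18*(-⅒) = -9/5 ≈ -1.8000)
((-3 + s*(-21)) + L(47)) - 2756 = ((-3 - 9/5*(-21)) + (½)/47) - 2756 = ((-3 + 189/5) + (½)*(1/47)) - 2756 = (174/5 + 1/94) - 2756 = 16361/470 - 2756 = -1278959/470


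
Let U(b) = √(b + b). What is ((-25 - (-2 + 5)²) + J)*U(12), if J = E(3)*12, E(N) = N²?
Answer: 148*√6 ≈ 362.52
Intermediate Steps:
U(b) = √2*√b (U(b) = √(2*b) = √2*√b)
J = 108 (J = 3²*12 = 9*12 = 108)
((-25 - (-2 + 5)²) + J)*U(12) = ((-25 - (-2 + 5)²) + 108)*(√2*√12) = ((-25 - 1*3²) + 108)*(√2*(2*√3)) = ((-25 - 1*9) + 108)*(2*√6) = ((-25 - 9) + 108)*(2*√6) = (-34 + 108)*(2*√6) = 74*(2*√6) = 148*√6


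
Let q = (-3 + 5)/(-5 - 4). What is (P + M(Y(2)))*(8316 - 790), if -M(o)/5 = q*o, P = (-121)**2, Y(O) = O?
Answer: 991844014/9 ≈ 1.1020e+8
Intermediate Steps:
P = 14641
q = -2/9 (q = 2/(-9) = 2*(-1/9) = -2/9 ≈ -0.22222)
M(o) = 10*o/9 (M(o) = -(-10)*o/9 = 10*o/9)
(P + M(Y(2)))*(8316 - 790) = (14641 + (10/9)*2)*(8316 - 790) = (14641 + 20/9)*7526 = (131789/9)*7526 = 991844014/9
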